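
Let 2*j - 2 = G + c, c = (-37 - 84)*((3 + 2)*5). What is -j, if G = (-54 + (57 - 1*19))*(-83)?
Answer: 1695/2 ≈ 847.50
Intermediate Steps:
c = -3025 (c = -605*5 = -121*25 = -3025)
G = 1328 (G = (-54 + (57 - 19))*(-83) = (-54 + 38)*(-83) = -16*(-83) = 1328)
j = -1695/2 (j = 1 + (1328 - 3025)/2 = 1 + (½)*(-1697) = 1 - 1697/2 = -1695/2 ≈ -847.50)
-j = -1*(-1695/2) = 1695/2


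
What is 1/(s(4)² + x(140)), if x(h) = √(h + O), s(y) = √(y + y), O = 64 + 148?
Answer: -1/36 + √22/72 ≈ 0.037367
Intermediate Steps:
O = 212
s(y) = √2*√y (s(y) = √(2*y) = √2*√y)
x(h) = √(212 + h) (x(h) = √(h + 212) = √(212 + h))
1/(s(4)² + x(140)) = 1/((√2*√4)² + √(212 + 140)) = 1/((√2*2)² + √352) = 1/((2*√2)² + 4*√22) = 1/(8 + 4*√22)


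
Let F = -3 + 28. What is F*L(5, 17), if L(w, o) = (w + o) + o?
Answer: 975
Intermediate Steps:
L(w, o) = w + 2*o (L(w, o) = (o + w) + o = w + 2*o)
F = 25
F*L(5, 17) = 25*(5 + 2*17) = 25*(5 + 34) = 25*39 = 975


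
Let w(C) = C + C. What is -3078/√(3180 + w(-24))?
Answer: -171*√87/29 ≈ -54.999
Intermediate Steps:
w(C) = 2*C
-3078/√(3180 + w(-24)) = -3078/√(3180 + 2*(-24)) = -3078/√(3180 - 48) = -3078*√87/522 = -171*√87/29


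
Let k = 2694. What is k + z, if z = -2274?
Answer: 420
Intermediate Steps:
k + z = 2694 - 2274 = 420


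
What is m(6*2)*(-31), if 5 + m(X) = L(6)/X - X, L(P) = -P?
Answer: 1085/2 ≈ 542.50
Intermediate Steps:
m(X) = -5 - X - 6/X (m(X) = -5 + ((-1*6)/X - X) = -5 + (-6/X - X) = -5 + (-X - 6/X) = -5 - X - 6/X)
m(6*2)*(-31) = (-5 - 6*2 - 6/(6*2))*(-31) = (-5 - 1*12 - 6/12)*(-31) = (-5 - 12 - 6*1/12)*(-31) = (-5 - 12 - ½)*(-31) = -35/2*(-31) = 1085/2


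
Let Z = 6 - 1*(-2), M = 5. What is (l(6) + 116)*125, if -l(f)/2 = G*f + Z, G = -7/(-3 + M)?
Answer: 17750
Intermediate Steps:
Z = 8 (Z = 6 + 2 = 8)
G = -7/2 (G = -7/(-3 + 5) = -7/2 ≈ -3.5000)
l(f) = -16 + 7*f (l(f) = -2*(-7*f/2 + 8) = -2*(8 - 7*f/2) = -16 + 7*f)
(l(6) + 116)*125 = ((-16 + 7*6) + 116)*125 = ((-16 + 42) + 116)*125 = (26 + 116)*125 = 142*125 = 17750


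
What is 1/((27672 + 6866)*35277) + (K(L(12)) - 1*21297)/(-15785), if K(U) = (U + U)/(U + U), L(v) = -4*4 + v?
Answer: 48139115179/35681627190 ≈ 1.3491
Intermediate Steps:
L(v) = -16 + v
K(U) = 1 (K(U) = (2*U)/((2*U)) = (2*U)*(1/(2*U)) = 1)
1/((27672 + 6866)*35277) + (K(L(12)) - 1*21297)/(-15785) = 1/((27672 + 6866)*35277) + (1 - 1*21297)/(-15785) = (1/35277)/34538 + (1 - 21297)*(-1/15785) = (1/34538)*(1/35277) - 21296*(-1/15785) = 1/1218397026 + 1936/1435 = 48139115179/35681627190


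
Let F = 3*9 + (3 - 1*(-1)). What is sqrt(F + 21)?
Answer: 2*sqrt(13) ≈ 7.2111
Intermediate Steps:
F = 31 (F = 27 + (3 + 1) = 27 + 4 = 31)
sqrt(F + 21) = sqrt(31 + 21) = sqrt(52) = 2*sqrt(13)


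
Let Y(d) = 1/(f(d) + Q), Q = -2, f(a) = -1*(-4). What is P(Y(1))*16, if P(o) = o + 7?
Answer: 120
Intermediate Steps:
f(a) = 4
Y(d) = 1/2 (Y(d) = 1/(4 - 2) = 1/2)
P(o) = 7 + o
P(Y(1))*16 = (7 + 1/2)*16 = (15/2)*16 = 120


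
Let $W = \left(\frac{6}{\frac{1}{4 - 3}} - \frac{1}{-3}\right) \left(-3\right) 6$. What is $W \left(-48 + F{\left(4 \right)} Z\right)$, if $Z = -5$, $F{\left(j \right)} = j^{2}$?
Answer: $14592$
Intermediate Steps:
$W = -114$ ($W = \left(\frac{6}{1^{-1}} - - \frac{1}{3}\right) \left(-3\right) 6 = \left(\frac{6}{1} + \frac{1}{3}\right) \left(-3\right) 6 = \left(6 \cdot 1 + \frac{1}{3}\right) \left(-3\right) 6 = \left(6 + \frac{1}{3}\right) \left(-3\right) 6 = \frac{19}{3} \left(-3\right) 6 = \left(-19\right) 6 = -114$)
$W \left(-48 + F{\left(4 \right)} Z\right) = - 114 \left(-48 + 4^{2} \left(-5\right)\right) = - 114 \left(-48 + 16 \left(-5\right)\right) = - 114 \left(-48 - 80\right) = \left(-114\right) \left(-128\right) = 14592$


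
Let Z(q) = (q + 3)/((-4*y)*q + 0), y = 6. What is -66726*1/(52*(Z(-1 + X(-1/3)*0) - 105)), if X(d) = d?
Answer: 200178/16367 ≈ 12.231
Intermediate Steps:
Z(q) = -(3 + q)/(24*q) (Z(q) = (q + 3)/((-4*6)*q + 0) = (3 + q)/(-24*q + 0) = (3 + q)/((-24*q)) = (3 + q)*(-1/(24*q)) = -(3 + q)/(24*q))
-66726*1/(52*(Z(-1 + X(-1/3)*0) - 105)) = -66726*1/(52*((-3 - (-1 - 1/3*0))/(24*(-1 - 1/3*0)) - 105)) = -66726*1/(52*((-3 - (-1 - 1*⅓*0))/(24*(-1 - 1*⅓*0)) - 105)) = -66726*1/(52*((-3 - (-1 - ⅓*0))/(24*(-1 - ⅓*0)) - 105)) = -66726*1/(52*((-3 - (-1 + 0))/(24*(-1 + 0)) - 105)) = -66726*1/(52*((1/24)*(-3 - 1*(-1))/(-1) - 105)) = -66726*1/(52*((1/24)*(-1)*(-3 + 1) - 105)) = -66726*1/(52*((1/24)*(-1)*(-2) - 105)) = -66726*1/(52*(1/12 - 105)) = -66726/(52*(-1259/12)) = -66726/(-16367/3) = -66726*(-3/16367) = 200178/16367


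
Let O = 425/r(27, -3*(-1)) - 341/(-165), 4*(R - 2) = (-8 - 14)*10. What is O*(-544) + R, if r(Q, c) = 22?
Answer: -1928249/165 ≈ -11686.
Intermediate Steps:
R = -53 (R = 2 + ((-8 - 14)*10)/4 = 2 + (-22*10)/4 = 2 + (1/4)*(-220) = 2 - 55 = -53)
O = 7057/330 (O = 425/22 - 341/(-165) = 425*(1/22) - 341*(-1/165) = 425/22 + 31/15 = 7057/330 ≈ 21.385)
O*(-544) + R = (7057/330)*(-544) - 53 = -1919504/165 - 53 = -1928249/165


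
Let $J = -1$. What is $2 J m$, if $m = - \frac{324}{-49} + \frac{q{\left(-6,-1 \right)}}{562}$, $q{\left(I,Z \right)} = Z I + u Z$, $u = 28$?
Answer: $- \frac{181010}{13769} \approx -13.146$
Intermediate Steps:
$q{\left(I,Z \right)} = 28 Z + I Z$ ($q{\left(I,Z \right)} = Z I + 28 Z = I Z + 28 Z = 28 Z + I Z$)
$m = \frac{90505}{13769}$ ($m = - \frac{324}{-49} + \frac{\left(-1\right) \left(28 - 6\right)}{562} = \left(-324\right) \left(- \frac{1}{49}\right) + \left(-1\right) 22 \cdot \frac{1}{562} = \frac{324}{49} - \frac{11}{281} = \frac{90505}{13769} \approx 6.5731$)
$2 J m = 2 \left(-1\right) \frac{90505}{13769} = \left(-2\right) \frac{90505}{13769} = - \frac{181010}{13769}$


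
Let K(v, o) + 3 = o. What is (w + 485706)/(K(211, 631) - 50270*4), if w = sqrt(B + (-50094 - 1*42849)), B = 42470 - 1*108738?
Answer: -242853/100226 - I*sqrt(159211)/200452 ≈ -2.4231 - 0.0019906*I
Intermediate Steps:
B = -66268 (B = 42470 - 108738 = -66268)
K(v, o) = -3 + o
w = I*sqrt(159211) (w = sqrt(-66268 + (-50094 - 1*42849)) = sqrt(-66268 + (-50094 - 42849)) = sqrt(-66268 - 92943) = sqrt(-159211) = I*sqrt(159211) ≈ 399.01*I)
(w + 485706)/(K(211, 631) - 50270*4) = (I*sqrt(159211) + 485706)/((-3 + 631) - 50270*4) = (485706 + I*sqrt(159211))/(628 - 201080) = (485706 + I*sqrt(159211))/(-200452) = (485706 + I*sqrt(159211))*(-1/200452) = -242853/100226 - I*sqrt(159211)/200452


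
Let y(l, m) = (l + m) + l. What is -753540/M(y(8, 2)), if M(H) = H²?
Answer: -62795/27 ≈ -2325.7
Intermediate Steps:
y(l, m) = m + 2*l
-753540/M(y(8, 2)) = -753540/(2 + 2*8)² = -753540/(2 + 16)² = -753540/(18²) = -753540/324 = -753540*1/324 = -62795/27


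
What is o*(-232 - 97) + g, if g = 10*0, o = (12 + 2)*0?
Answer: 0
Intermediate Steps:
o = 0 (o = 14*0 = 0)
g = 0
o*(-232 - 97) + g = 0*(-232 - 97) + 0 = 0*(-329) + 0 = 0 + 0 = 0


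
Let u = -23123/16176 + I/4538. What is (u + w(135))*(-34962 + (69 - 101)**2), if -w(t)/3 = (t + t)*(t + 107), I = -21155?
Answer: 122088782791502183/18351672 ≈ 6.6527e+9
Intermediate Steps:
w(t) = -6*t*(107 + t) (w(t) = -3*(t + t)*(t + 107) = -3*2*t*(107 + t) = -6*t*(107 + t))
u = -223567727/36703344 (u = -23123/16176 - 21155/4538 = -223567727/36703344 ≈ -6.0912)
(u + w(135))*(-34962 + (69 - 101)**2) = (-223567727/36703344 - 6*135*(107 + 135))*(-34962 + (69 - 101)**2) = (-223567727/36703344 - 6*135*242)*(-34962 + (-32)**2) = (-223567727/36703344 - 196020)*(-34962 + 1024) = -7194813058607/36703344*(-33938) = 122088782791502183/18351672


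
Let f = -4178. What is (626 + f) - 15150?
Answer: -18702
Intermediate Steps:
(626 + f) - 15150 = (626 - 4178) - 15150 = -3552 - 15150 = -18702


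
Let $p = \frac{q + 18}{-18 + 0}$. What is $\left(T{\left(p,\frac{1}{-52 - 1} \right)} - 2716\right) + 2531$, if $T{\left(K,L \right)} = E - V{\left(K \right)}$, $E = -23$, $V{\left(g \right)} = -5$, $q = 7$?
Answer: $-203$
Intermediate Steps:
$p = - \frac{25}{18}$ ($p = \frac{7 + 18}{-18 + 0} = \frac{25}{-18} = 25 \left(- \frac{1}{18}\right) = - \frac{25}{18} \approx -1.3889$)
$T{\left(K,L \right)} = -18$ ($T{\left(K,L \right)} = -23 - -5 = -23 + 5 = -18$)
$\left(T{\left(p,\frac{1}{-52 - 1} \right)} - 2716\right) + 2531 = \left(-18 - 2716\right) + 2531 = -2734 + 2531 = -203$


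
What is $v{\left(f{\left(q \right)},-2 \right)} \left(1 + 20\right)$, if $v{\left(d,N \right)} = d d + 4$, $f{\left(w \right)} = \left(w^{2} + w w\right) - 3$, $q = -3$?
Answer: $4809$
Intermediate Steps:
$f{\left(w \right)} = -3 + 2 w^{2}$ ($f{\left(w \right)} = \left(w^{2} + w^{2}\right) - 3 = 2 w^{2} - 3 = -3 + 2 w^{2}$)
$v{\left(d,N \right)} = 4 + d^{2}$ ($v{\left(d,N \right)} = d^{2} + 4 = 4 + d^{2}$)
$v{\left(f{\left(q \right)},-2 \right)} \left(1 + 20\right) = \left(4 + \left(-3 + 2 \left(-3\right)^{2}\right)^{2}\right) \left(1 + 20\right) = \left(4 + \left(-3 + 2 \cdot 9\right)^{2}\right) 21 = \left(4 + \left(-3 + 18\right)^{2}\right) 21 = \left(4 + 15^{2}\right) 21 = \left(4 + 225\right) 21 = 229 \cdot 21 = 4809$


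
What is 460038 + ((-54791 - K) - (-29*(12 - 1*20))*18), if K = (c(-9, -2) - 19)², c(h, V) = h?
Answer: 400287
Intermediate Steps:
K = 784 (K = (-9 - 19)² = (-28)² = 784)
460038 + ((-54791 - K) - (-29*(12 - 1*20))*18) = 460038 + ((-54791 - 1*784) - (-29*(12 - 1*20))*18) = 460038 + ((-54791 - 784) - (-29*(12 - 20))*18) = 460038 + (-55575 - (-29*(-8))*18) = 460038 + (-55575 - 232*18) = 460038 + (-55575 - 1*4176) = 460038 + (-55575 - 4176) = 460038 - 59751 = 400287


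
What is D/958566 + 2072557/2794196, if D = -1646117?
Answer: -1306445431835/1339210641468 ≈ -0.97553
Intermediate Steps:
D/958566 + 2072557/2794196 = -1646117/958566 + 2072557/2794196 = -1306445431835/1339210641468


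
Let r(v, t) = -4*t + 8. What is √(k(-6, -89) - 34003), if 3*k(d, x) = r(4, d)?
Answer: I*√305931/3 ≈ 184.37*I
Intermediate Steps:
r(v, t) = 8 - 4*t
k(d, x) = 8/3 - 4*d/3 (k(d, x) = (8 - 4*d)/3 = 8/3 - 4*d/3)
√(k(-6, -89) - 34003) = √((8/3 - 4/3*(-6)) - 34003) = √((8/3 + 8) - 34003) = √(32/3 - 34003) = √(-101977/3) = I*√305931/3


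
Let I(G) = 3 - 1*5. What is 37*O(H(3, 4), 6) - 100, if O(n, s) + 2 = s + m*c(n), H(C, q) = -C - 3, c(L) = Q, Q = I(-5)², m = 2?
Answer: 344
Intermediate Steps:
I(G) = -2 (I(G) = 3 - 5 = -2)
Q = 4 (Q = (-2)² = 4)
c(L) = 4
H(C, q) = -3 - C
O(n, s) = 6 + s (O(n, s) = -2 + (s + 2*4) = -2 + (s + 8) = -2 + (8 + s) = 6 + s)
37*O(H(3, 4), 6) - 100 = 37*(6 + 6) - 100 = 37*12 - 100 = 444 - 100 = 344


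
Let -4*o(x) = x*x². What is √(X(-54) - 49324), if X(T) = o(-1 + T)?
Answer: I*√30921/2 ≈ 87.922*I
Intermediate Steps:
o(x) = -x³/4 (o(x) = -x*x²/4 = -x³/4)
X(T) = -(-1 + T)³/4
√(X(-54) - 49324) = √(-(-1 - 54)³/4 - 49324) = √(-¼*(-55)³ - 49324) = √(-¼*(-166375) - 49324) = √(166375/4 - 49324) = √(-30921/4) = I*√30921/2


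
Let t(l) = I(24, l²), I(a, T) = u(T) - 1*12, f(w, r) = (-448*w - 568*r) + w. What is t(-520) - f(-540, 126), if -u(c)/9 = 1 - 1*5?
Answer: -169788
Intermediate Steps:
u(c) = 36 (u(c) = -9*(1 - 1*5) = -9*(1 - 5) = -9*(-4) = 36)
f(w, r) = -568*r - 447*w (f(w, r) = (-568*r - 448*w) + w = -568*r - 447*w)
I(a, T) = 24 (I(a, T) = 36 - 1*12 = 36 - 12 = 24)
t(l) = 24
t(-520) - f(-540, 126) = 24 - (-568*126 - 447*(-540)) = 24 - (-71568 + 241380) = 24 - 1*169812 = 24 - 169812 = -169788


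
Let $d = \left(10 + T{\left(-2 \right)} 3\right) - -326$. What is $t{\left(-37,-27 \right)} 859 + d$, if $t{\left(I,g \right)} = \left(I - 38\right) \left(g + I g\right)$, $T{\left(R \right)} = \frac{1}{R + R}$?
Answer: $- \frac{250483059}{4} \approx -6.2621 \cdot 10^{7}$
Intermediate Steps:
$T{\left(R \right)} = \frac{1}{2 R}$
$t{\left(I,g \right)} = \left(-38 + I\right) \left(g + I g\right)$
$d = \frac{1341}{4}$ ($d = \left(10 + \frac{1}{2 \left(-2\right)} 3\right) - -326 = \left(10 + \frac{1}{2} \left(- \frac{1}{2}\right) 3\right) + 326 = \left(10 - \frac{3}{4}\right) + 326 = \frac{37}{4} + 326 = \frac{1341}{4} \approx 335.25$)
$t{\left(-37,-27 \right)} 859 + d = - 27 \left(-38 + \left(-37\right)^{2} - -1369\right) 859 + \frac{1341}{4} = - 27 \left(-38 + 1369 + 1369\right) 859 + \frac{1341}{4} = \left(-27\right) 2700 \cdot 859 + \frac{1341}{4} = \left(-72900\right) 859 + \frac{1341}{4} = -62621100 + \frac{1341}{4} = - \frac{250483059}{4}$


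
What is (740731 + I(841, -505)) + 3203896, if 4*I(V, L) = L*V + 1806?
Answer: 15355609/4 ≈ 3.8389e+6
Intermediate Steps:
I(V, L) = 903/2 + L*V/4 (I(V, L) = (L*V + 1806)/4 = (1806 + L*V)/4 = 903/2 + L*V/4)
(740731 + I(841, -505)) + 3203896 = (740731 + (903/2 + (1/4)*(-505)*841)) + 3203896 = (740731 + (903/2 - 424705/4)) + 3203896 = (740731 - 422899/4) + 3203896 = 2540025/4 + 3203896 = 15355609/4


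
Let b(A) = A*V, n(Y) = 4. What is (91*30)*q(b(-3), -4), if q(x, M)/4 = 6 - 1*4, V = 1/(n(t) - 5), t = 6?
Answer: 21840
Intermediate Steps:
V = -1 (V = 1/(4 - 5) = 1/(-1) = -1)
b(A) = -A (b(A) = A*(-1) = -A)
q(x, M) = 8 (q(x, M) = 4*(6 - 1*4) = 4*(6 - 4) = 4*2 = 8)
(91*30)*q(b(-3), -4) = (91*30)*8 = 2730*8 = 21840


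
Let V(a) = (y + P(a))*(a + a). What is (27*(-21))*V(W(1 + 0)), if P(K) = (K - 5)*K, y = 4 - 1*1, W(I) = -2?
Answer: 38556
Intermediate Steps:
y = 3 (y = 4 - 1 = 3)
P(K) = K*(-5 + K) (P(K) = (-5 + K)*K = K*(-5 + K))
V(a) = 2*a*(3 + a*(-5 + a)) (V(a) = (3 + a*(-5 + a))*(a + a) = (3 + a*(-5 + a))*(2*a) = 2*a*(3 + a*(-5 + a)))
(27*(-21))*V(W(1 + 0)) = (27*(-21))*(2*(-2)*(3 - 2*(-5 - 2))) = -1134*(-2)*(3 - 2*(-7)) = -1134*(-2)*(3 + 14) = -1134*(-2)*17 = -567*(-68) = 38556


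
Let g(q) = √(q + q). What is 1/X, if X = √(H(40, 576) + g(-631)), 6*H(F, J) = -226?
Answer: √3/√(-113 + 3*I*√1262) ≈ 0.051299 - 0.12916*I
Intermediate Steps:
H(F, J) = -113/3 (H(F, J) = (⅙)*(-226) = -113/3)
g(q) = √2*√q (g(q) = √(2*q) = √2*√q)
X = √(-113/3 + I*√1262) (X = √(-113/3 + √2*√(-631)) = √(-113/3 + √2*(I*√631)) = √(-113/3 + I*√1262) ≈ 2.6561 + 6.6874*I)
1/X = 1/(√(-339 + 9*I*√1262)/3) = 3/√(-339 + 9*I*√1262)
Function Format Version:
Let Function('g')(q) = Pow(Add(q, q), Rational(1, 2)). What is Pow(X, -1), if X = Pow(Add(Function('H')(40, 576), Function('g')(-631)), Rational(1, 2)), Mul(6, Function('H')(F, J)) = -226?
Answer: Mul(Pow(3, Rational(1, 2)), Pow(Add(-113, Mul(3, I, Pow(1262, Rational(1, 2)))), Rational(-1, 2))) ≈ Add(0.051299, Mul(-0.12916, I))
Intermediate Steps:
Function('H')(F, J) = Rational(-113, 3) (Function('H')(F, J) = Mul(Rational(1, 6), -226) = Rational(-113, 3))
Function('g')(q) = Mul(Pow(2, Rational(1, 2)), Pow(q, Rational(1, 2))) (Function('g')(q) = Pow(Mul(2, q), Rational(1, 2)) = Mul(Pow(2, Rational(1, 2)), Pow(q, Rational(1, 2))))
X = Pow(Add(Rational(-113, 3), Mul(I, Pow(1262, Rational(1, 2)))), Rational(1, 2)) (X = Pow(Add(Rational(-113, 3), Mul(Pow(2, Rational(1, 2)), Pow(-631, Rational(1, 2)))), Rational(1, 2)) = Pow(Add(Rational(-113, 3), Mul(Pow(2, Rational(1, 2)), Mul(I, Pow(631, Rational(1, 2))))), Rational(1, 2)) = Pow(Add(Rational(-113, 3), Mul(I, Pow(1262, Rational(1, 2)))), Rational(1, 2)) ≈ Add(2.6561, Mul(6.6874, I)))
Pow(X, -1) = Pow(Mul(Rational(1, 3), Pow(Add(-339, Mul(9, I, Pow(1262, Rational(1, 2)))), Rational(1, 2))), -1) = Mul(3, Pow(Add(-339, Mul(9, I, Pow(1262, Rational(1, 2)))), Rational(-1, 2)))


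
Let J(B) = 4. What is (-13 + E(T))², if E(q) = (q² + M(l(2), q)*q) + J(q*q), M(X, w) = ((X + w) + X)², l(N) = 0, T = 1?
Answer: 49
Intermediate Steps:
M(X, w) = (w + 2*X)²
E(q) = 4 + q² + q³ (E(q) = (q² + (q + 2*0)²*q) + 4 = (q² + (q + 0)²*q) + 4 = (q² + q²*q) + 4 = (q² + q³) + 4 = 4 + q² + q³)
(-13 + E(T))² = (-13 + (4 + 1² + 1³))² = (-13 + (4 + 1 + 1))² = (-13 + 6)² = (-7)² = 49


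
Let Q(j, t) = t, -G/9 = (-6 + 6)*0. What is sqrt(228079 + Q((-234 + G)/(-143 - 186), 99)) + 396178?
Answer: 396178 + sqrt(228178) ≈ 3.9666e+5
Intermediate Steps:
G = 0 (G = -9*(-6 + 6)*0 = -0*0 = -9*0 = 0)
sqrt(228079 + Q((-234 + G)/(-143 - 186), 99)) + 396178 = sqrt(228079 + 99) + 396178 = sqrt(228178) + 396178 = 396178 + sqrt(228178)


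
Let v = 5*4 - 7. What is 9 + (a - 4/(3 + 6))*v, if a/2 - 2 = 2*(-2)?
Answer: -439/9 ≈ -48.778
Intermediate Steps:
a = -4 (a = 4 + 2*(2*(-2)) = 4 + 2*(-4) = 4 - 8 = -4)
v = 13 (v = 20 - 7 = 13)
9 + (a - 4/(3 + 6))*v = 9 + (-4 - 4/(3 + 6))*13 = 9 + (-4 - 4/9)*13 = 9 - 40/9*13 = 9 - 520/9 = -439/9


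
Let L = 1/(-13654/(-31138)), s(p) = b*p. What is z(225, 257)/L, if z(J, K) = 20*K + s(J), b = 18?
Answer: 62740130/15569 ≈ 4029.8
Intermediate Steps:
s(p) = 18*p
z(J, K) = 18*J + 20*K (z(J, K) = 20*K + 18*J = 18*J + 20*K)
L = 15569/6827 (L = 1/(-13654*(-1/31138)) = 1/(6827/15569) = 15569/6827 ≈ 2.2805)
z(225, 257)/L = (18*225 + 20*257)/(15569/6827) = (4050 + 5140)*(6827/15569) = 9190*(6827/15569) = 62740130/15569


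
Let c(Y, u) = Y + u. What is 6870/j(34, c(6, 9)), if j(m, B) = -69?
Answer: -2290/23 ≈ -99.565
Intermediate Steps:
6870/j(34, c(6, 9)) = 6870/(-69) = 6870*(-1/69) = -2290/23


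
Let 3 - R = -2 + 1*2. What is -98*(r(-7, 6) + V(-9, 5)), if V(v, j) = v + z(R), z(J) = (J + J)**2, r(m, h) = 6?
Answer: -3234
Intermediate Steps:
R = 3 (R = 3 - (-2 + 1*2) = 3 - (-2 + 2) = 3 - 1*0 = 3 + 0 = 3)
z(J) = 4*J**2 (z(J) = (2*J)**2 = 4*J**2)
V(v, j) = 36 + v (V(v, j) = v + 4*3**2 = v + 4*9 = v + 36 = 36 + v)
-98*(r(-7, 6) + V(-9, 5)) = -98*(6 + (36 - 9)) = -98*(6 + 27) = -98*33 = -3234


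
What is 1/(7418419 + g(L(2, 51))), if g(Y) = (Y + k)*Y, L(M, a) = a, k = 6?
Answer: 1/7421326 ≈ 1.3475e-7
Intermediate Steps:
g(Y) = Y*(6 + Y) (g(Y) = (Y + 6)*Y = (6 + Y)*Y = Y*(6 + Y))
1/(7418419 + g(L(2, 51))) = 1/(7418419 + 51*(6 + 51)) = 1/(7418419 + 51*57) = 1/(7418419 + 2907) = 1/7421326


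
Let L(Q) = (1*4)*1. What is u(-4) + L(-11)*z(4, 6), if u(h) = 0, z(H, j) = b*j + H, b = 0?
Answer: 16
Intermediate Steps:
z(H, j) = H (z(H, j) = 0*j + H = 0 + H = H)
L(Q) = 4 (L(Q) = 4*1 = 4)
u(-4) + L(-11)*z(4, 6) = 0 + 4*4 = 0 + 16 = 16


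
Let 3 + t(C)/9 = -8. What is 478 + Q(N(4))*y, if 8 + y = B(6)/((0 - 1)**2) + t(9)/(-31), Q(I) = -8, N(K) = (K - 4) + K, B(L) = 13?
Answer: 12786/31 ≈ 412.45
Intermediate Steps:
t(C) = -99 (t(C) = -27 + 9*(-8) = -27 - 72 = -99)
N(K) = -4 + 2*K (N(K) = (-4 + K) + K = -4 + 2*K)
y = 254/31 (y = -8 + (13/((0 - 1)**2) - 99/(-31)) = -8 + (13/((-1)**2) - 99*(-1/31)) = -8 + (13/1 + 99/31) = -8 + (13*1 + 99/31) = -8 + (13 + 99/31) = -8 + 502/31 = 254/31 ≈ 8.1935)
478 + Q(N(4))*y = 478 - 8*254/31 = 478 - 2032/31 = 12786/31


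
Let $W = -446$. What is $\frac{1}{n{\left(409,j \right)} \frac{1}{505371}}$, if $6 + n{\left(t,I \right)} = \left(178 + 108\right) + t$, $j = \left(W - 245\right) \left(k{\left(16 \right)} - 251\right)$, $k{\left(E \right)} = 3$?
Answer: $\frac{505371}{689} \approx 733.48$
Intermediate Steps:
$j = 171368$ ($j = \left(-446 - 245\right) \left(3 - 251\right) = \left(-691\right) \left(-248\right) = 171368$)
$n{\left(t,I \right)} = 280 + t$ ($n{\left(t,I \right)} = -6 + \left(\left(178 + 108\right) + t\right) = -6 + \left(286 + t\right) = 280 + t$)
$\frac{1}{n{\left(409,j \right)} \frac{1}{505371}} = \frac{1}{\left(280 + 409\right) \frac{1}{505371}} = \frac{1}{689 \cdot \frac{1}{505371}} = \frac{1}{\frac{689}{505371}} = \frac{505371}{689}$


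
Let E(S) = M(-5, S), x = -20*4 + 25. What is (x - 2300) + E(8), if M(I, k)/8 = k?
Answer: -2291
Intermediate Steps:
M(I, k) = 8*k
x = -55 (x = -80 + 25 = -55)
E(S) = 8*S
(x - 2300) + E(8) = (-55 - 2300) + 8*8 = -2355 + 64 = -2291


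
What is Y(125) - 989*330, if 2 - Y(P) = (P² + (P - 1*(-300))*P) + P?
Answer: -395243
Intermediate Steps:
Y(P) = 2 - P - P² - P*(300 + P) (Y(P) = 2 - ((P² + (P - 1*(-300))*P) + P) = 2 - ((P² + (P + 300)*P) + P) = 2 - ((P² + (300 + P)*P) + P) = 2 - ((P² + P*(300 + P)) + P) = 2 - (P + P² + P*(300 + P)) = 2 + (-P - P² - P*(300 + P)) = 2 - P - P² - P*(300 + P))
Y(125) - 989*330 = (2 - 301*125 - 2*125²) - 989*330 = (2 - 37625 - 2*15625) - 326370 = (2 - 37625 - 31250) - 326370 = -68873 - 326370 = -395243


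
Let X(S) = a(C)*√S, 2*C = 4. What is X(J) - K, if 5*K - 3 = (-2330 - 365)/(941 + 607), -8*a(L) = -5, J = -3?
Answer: -1949/7740 + 5*I*√3/8 ≈ -0.25181 + 1.0825*I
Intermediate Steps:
C = 2 (C = (½)*4 = 2)
a(L) = 5/8 (a(L) = -⅛*(-5) = 5/8)
K = 1949/7740 (K = ⅗ + ((-2330 - 365)/(941 + 607))/5 = ⅗ + (-2695/1548)/5 = ⅗ + (-2695*1/1548)/5 = ⅗ + (⅕)*(-2695/1548) = ⅗ - 539/1548 = 1949/7740 ≈ 0.25181)
X(S) = 5*√S/8
X(J) - K = 5*√(-3)/8 - 1*1949/7740 = 5*(I*√3)/8 - 1949/7740 = 5*I*√3/8 - 1949/7740 = -1949/7740 + 5*I*√3/8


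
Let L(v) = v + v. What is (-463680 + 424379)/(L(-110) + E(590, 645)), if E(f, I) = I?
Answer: -39301/425 ≈ -92.473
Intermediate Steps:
L(v) = 2*v
(-463680 + 424379)/(L(-110) + E(590, 645)) = (-463680 + 424379)/(2*(-110) + 645) = -39301/(-220 + 645) = -39301/425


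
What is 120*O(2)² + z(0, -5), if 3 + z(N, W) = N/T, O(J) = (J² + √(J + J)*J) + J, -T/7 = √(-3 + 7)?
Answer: 11997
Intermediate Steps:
T = -14 (T = -7*√(-3 + 7) = -7*√4 = -7*2 = -14)
O(J) = J + J² + √2*J^(3/2) (O(J) = (J² + √(2*J)*J) + J = (J² + (√2*√J)*J) + J = (J² + √2*J^(3/2)) + J = J + J² + √2*J^(3/2))
z(N, W) = -3 - N/14 (z(N, W) = -3 + N/(-14) = -3 + N*(-1/14) = -3 - N/14)
120*O(2)² + z(0, -5) = 120*(2 + 2² + √2*2^(3/2))² + (-3 - 1/14*0) = 120*(2 + 4 + √2*(2*√2))² + (-3 + 0) = 120*(2 + 4 + 4)² - 3 = 120*10² - 3 = 120*100 - 3 = 12000 - 3 = 11997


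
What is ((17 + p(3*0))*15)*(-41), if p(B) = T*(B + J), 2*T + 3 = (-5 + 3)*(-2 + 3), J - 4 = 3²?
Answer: 19065/2 ≈ 9532.5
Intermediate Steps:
J = 13 (J = 4 + 3² = 4 + 9 = 13)
T = -5/2 (T = -3/2 + ((-5 + 3)*(-2 + 3))/2 = -3/2 + (-2*1)/2 = -3/2 + (½)*(-2) = -3/2 - 1 = -5/2 ≈ -2.5000)
p(B) = -65/2 - 5*B/2 (p(B) = -5*(B + 13)/2 = -5*(13 + B)/2 = -65/2 - 5*B/2)
((17 + p(3*0))*15)*(-41) = ((17 + (-65/2 - 15*0/2))*15)*(-41) = ((17 + (-65/2 - 5/2*0))*15)*(-41) = ((17 + (-65/2 + 0))*15)*(-41) = ((17 - 65/2)*15)*(-41) = -31/2*15*(-41) = -465/2*(-41) = 19065/2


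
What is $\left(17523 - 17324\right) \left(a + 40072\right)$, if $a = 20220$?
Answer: $11998108$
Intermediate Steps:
$\left(17523 - 17324\right) \left(a + 40072\right) = \left(17523 - 17324\right) \left(20220 + 40072\right) = 199 \cdot 60292 = 11998108$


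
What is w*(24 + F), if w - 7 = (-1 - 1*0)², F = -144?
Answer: -960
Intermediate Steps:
w = 8 (w = 7 + (-1 - 1*0)² = 7 + (-1 + 0)² = 7 + (-1)² = 7 + 1 = 8)
w*(24 + F) = 8*(24 - 144) = 8*(-120) = -960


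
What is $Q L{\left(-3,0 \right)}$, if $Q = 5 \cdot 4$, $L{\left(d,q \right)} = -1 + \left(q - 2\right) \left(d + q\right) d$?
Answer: $-380$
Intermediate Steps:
$L{\left(d,q \right)} = -1 + d \left(-2 + q\right) \left(d + q\right)$ ($L{\left(d,q \right)} = -1 + \left(-2 + q\right) \left(d + q\right) d = -1 + d \left(-2 + q\right) \left(d + q\right)$)
$Q = 20$
$Q L{\left(-3,0 \right)} = 20 \left(-1 - 2 \left(-3\right)^{2} - 3 \cdot 0^{2} + 0 \left(-3\right)^{2} - \left(-6\right) 0\right) = 20 \left(-1 - 18 - 0 + 0 \cdot 9 + 0\right) = 20 \left(-1 - 18 + 0 + 0 + 0\right) = 20 \left(-19\right) = -380$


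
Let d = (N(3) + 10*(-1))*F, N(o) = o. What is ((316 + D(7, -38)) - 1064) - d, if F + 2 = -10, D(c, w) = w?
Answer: -870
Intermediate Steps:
F = -12 (F = -2 - 10 = -12)
d = 84 (d = (3 + 10*(-1))*(-12) = (3 - 10)*(-12) = -7*(-12) = 84)
((316 + D(7, -38)) - 1064) - d = ((316 - 38) - 1064) - 1*84 = (278 - 1064) - 84 = -786 - 84 = -870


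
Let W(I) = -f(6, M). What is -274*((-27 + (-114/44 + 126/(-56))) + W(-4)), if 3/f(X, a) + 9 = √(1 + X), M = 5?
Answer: 7020291/814 - 411*√7/37 ≈ 8595.0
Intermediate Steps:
f(X, a) = 3/(-9 + √(1 + X))
W(I) = -3/(-9 + √7) (W(I) = -3/(-9 + √(1 + 6)) = -3/(-9 + √7))
-274*((-27 + (-114/44 + 126/(-56))) + W(-4)) = -274*((-27 + (-114/44 + 126/(-56))) + (27/74 + 3*√7/74)) = -274*((-27 + (-114*1/44 + 126*(-1/56))) + (27/74 + 3*√7/74)) = -274*((-27 + (-57/22 - 9/4)) + (27/74 + 3*√7/74)) = -274*((-27 - 213/44) + (27/74 + 3*√7/74)) = -274*(-1401/44 + (27/74 + 3*√7/74)) = -274*(-51243/1628 + 3*√7/74) = 7020291/814 - 411*√7/37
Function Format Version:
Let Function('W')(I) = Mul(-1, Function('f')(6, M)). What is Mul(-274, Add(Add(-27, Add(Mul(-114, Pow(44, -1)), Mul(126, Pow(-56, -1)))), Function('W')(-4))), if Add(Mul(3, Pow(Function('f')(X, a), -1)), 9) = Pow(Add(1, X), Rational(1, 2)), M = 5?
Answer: Add(Rational(7020291, 814), Mul(Rational(-411, 37), Pow(7, Rational(1, 2)))) ≈ 8595.0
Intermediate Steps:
Function('f')(X, a) = Mul(3, Pow(Add(-9, Pow(Add(1, X), Rational(1, 2))), -1))
Function('W')(I) = Mul(-3, Pow(Add(-9, Pow(7, Rational(1, 2))), -1)) (Function('W')(I) = Mul(-1, Mul(3, Pow(Add(-9, Pow(Add(1, 6), Rational(1, 2))), -1))) = Mul(-1, Mul(3, Pow(Add(-9, Pow(7, Rational(1, 2))), -1))) = Mul(-3, Pow(Add(-9, Pow(7, Rational(1, 2))), -1)))
Mul(-274, Add(Add(-27, Add(Mul(-114, Pow(44, -1)), Mul(126, Pow(-56, -1)))), Function('W')(-4))) = Mul(-274, Add(Add(-27, Add(Mul(-114, Pow(44, -1)), Mul(126, Pow(-56, -1)))), Add(Rational(27, 74), Mul(Rational(3, 74), Pow(7, Rational(1, 2)))))) = Mul(-274, Add(Add(-27, Add(Mul(-114, Rational(1, 44)), Mul(126, Rational(-1, 56)))), Add(Rational(27, 74), Mul(Rational(3, 74), Pow(7, Rational(1, 2)))))) = Mul(-274, Add(Add(-27, Add(Rational(-57, 22), Rational(-9, 4))), Add(Rational(27, 74), Mul(Rational(3, 74), Pow(7, Rational(1, 2)))))) = Mul(-274, Add(Add(-27, Rational(-213, 44)), Add(Rational(27, 74), Mul(Rational(3, 74), Pow(7, Rational(1, 2)))))) = Mul(-274, Add(Rational(-1401, 44), Add(Rational(27, 74), Mul(Rational(3, 74), Pow(7, Rational(1, 2)))))) = Mul(-274, Add(Rational(-51243, 1628), Mul(Rational(3, 74), Pow(7, Rational(1, 2))))) = Add(Rational(7020291, 814), Mul(Rational(-411, 37), Pow(7, Rational(1, 2))))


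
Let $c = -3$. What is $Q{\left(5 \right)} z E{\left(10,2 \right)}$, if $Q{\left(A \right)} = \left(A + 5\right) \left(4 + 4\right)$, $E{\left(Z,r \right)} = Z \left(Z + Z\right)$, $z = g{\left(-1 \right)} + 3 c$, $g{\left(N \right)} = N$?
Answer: $-160000$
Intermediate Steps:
$z = -10$ ($z = -1 + 3 \left(-3\right) = -1 - 9 = -10$)
$E{\left(Z,r \right)} = 2 Z^{2}$ ($E{\left(Z,r \right)} = Z 2 Z = 2 Z^{2}$)
$Q{\left(A \right)} = 40 + 8 A$ ($Q{\left(A \right)} = \left(5 + A\right) 8 = 40 + 8 A$)
$Q{\left(5 \right)} z E{\left(10,2 \right)} = \left(40 + 8 \cdot 5\right) \left(-10\right) 2 \cdot 10^{2} = \left(40 + 40\right) \left(-10\right) 2 \cdot 100 = 80 \left(-10\right) 200 = \left(-800\right) 200 = -160000$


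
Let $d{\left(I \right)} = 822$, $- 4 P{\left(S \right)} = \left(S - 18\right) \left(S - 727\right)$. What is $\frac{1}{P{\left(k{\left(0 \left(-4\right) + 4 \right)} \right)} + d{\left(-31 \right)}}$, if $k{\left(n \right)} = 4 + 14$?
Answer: $\frac{1}{822} \approx 0.0012165$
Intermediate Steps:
$k{\left(n \right)} = 18$
$P{\left(S \right)} = - \frac{\left(-727 + S\right) \left(-18 + S\right)}{4}$ ($P{\left(S \right)} = - \frac{\left(S - 18\right) \left(S - 727\right)}{4} = - \frac{\left(-18 + S\right) \left(-727 + S\right)}{4} = - \frac{\left(-727 + S\right) \left(-18 + S\right)}{4}$)
$\frac{1}{P{\left(k{\left(0 \left(-4\right) + 4 \right)} \right)} + d{\left(-31 \right)}} = \frac{1}{\left(- \frac{6543}{2} - \frac{18^{2}}{4} + \frac{745}{4} \cdot 18\right) + 822} = \frac{1}{\left(- \frac{6543}{2} - 81 + \frac{6705}{2}\right) + 822} = \frac{1}{0 + 822} = \frac{1}{822}$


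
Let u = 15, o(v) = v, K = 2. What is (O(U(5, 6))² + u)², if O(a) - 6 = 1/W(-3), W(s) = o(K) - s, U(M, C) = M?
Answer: 1784896/625 ≈ 2855.8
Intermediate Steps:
W(s) = 2 - s
O(a) = 31/5 (O(a) = 6 + 1/(2 - 1*(-3)) = 6 + 1/(2 + 3) = 6 + 1/5 = 6 + ⅕ = 31/5)
(O(U(5, 6))² + u)² = ((31/5)² + 15)² = (961/25 + 15)² = (1336/25)² = 1784896/625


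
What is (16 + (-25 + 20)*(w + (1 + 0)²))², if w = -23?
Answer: 15876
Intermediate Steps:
(16 + (-25 + 20)*(w + (1 + 0)²))² = (16 + (-25 + 20)*(-23 + (1 + 0)²))² = (16 - 5*(-23 + 1²))² = (16 - 5*(-23 + 1))² = (16 - 5*(-22))² = (16 + 110)² = 126² = 15876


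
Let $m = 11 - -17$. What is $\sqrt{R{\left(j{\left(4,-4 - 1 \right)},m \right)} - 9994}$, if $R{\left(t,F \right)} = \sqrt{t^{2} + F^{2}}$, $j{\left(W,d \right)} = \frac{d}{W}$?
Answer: $\frac{\sqrt{-39976 + \sqrt{12569}}}{2} \approx 99.83 i$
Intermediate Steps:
$m = 28$ ($m = 11 + 17 = 28$)
$R{\left(t,F \right)} = \sqrt{F^{2} + t^{2}}$
$\sqrt{R{\left(j{\left(4,-4 - 1 \right)},m \right)} - 9994} = \sqrt{\sqrt{28^{2} + \left(\frac{-4 - 1}{4}\right)^{2}} - 9994} = \sqrt{\sqrt{784 + \left(\left(-5\right) \frac{1}{4}\right)^{2}} - 9994} = \sqrt{\sqrt{784 + \left(- \frac{5}{4}\right)^{2}} - 9994} = \sqrt{\sqrt{784 + \frac{25}{16}} - 9994} = \sqrt{\sqrt{\frac{12569}{16}} - 9994} = \sqrt{\frac{\sqrt{12569}}{4} - 9994} = \sqrt{-9994 + \frac{\sqrt{12569}}{4}}$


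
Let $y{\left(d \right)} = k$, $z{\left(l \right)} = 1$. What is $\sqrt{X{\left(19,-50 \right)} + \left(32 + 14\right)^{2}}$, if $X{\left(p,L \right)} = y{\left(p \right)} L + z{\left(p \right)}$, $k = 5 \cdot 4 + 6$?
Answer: $\sqrt{817} \approx 28.583$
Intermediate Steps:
$k = 26$ ($k = 20 + 6 = 26$)
$y{\left(d \right)} = 26$
$X{\left(p,L \right)} = 1 + 26 L$ ($X{\left(p,L \right)} = 26 L + 1 = 1 + 26 L$)
$\sqrt{X{\left(19,-50 \right)} + \left(32 + 14\right)^{2}} = \sqrt{\left(1 + 26 \left(-50\right)\right) + \left(32 + 14\right)^{2}} = \sqrt{\left(1 - 1300\right) + 46^{2}} = \sqrt{-1299 + 2116} = \sqrt{817}$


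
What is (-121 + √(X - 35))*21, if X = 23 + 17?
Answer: -2541 + 21*√5 ≈ -2494.0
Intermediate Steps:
X = 40
(-121 + √(X - 35))*21 = (-121 + √(40 - 35))*21 = (-121 + √5)*21 = -2541 + 21*√5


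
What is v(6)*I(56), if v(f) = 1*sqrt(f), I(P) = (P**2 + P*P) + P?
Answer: 6328*sqrt(6) ≈ 15500.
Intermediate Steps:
I(P) = P + 2*P**2 (I(P) = (P**2 + P**2) + P = 2*P**2 + P = P + 2*P**2)
v(f) = sqrt(f)
v(6)*I(56) = sqrt(6)*(56*(1 + 2*56)) = sqrt(6)*(56*(1 + 112)) = sqrt(6)*(56*113) = sqrt(6)*6328 = 6328*sqrt(6)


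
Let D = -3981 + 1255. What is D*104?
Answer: -283504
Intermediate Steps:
D = -2726
D*104 = -2726*104 = -283504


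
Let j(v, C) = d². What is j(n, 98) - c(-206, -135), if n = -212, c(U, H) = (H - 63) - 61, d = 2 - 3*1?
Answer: 260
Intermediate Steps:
d = -1 (d = 2 - 3 = -1)
c(U, H) = -124 + H (c(U, H) = (-63 + H) - 61 = -124 + H)
j(v, C) = 1 (j(v, C) = (-1)² = 1)
j(n, 98) - c(-206, -135) = 1 - (-124 - 135) = 1 - 1*(-259) = 1 + 259 = 260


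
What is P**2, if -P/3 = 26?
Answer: 6084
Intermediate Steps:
P = -78 (P = -3*26 = -78)
P**2 = (-78)**2 = 6084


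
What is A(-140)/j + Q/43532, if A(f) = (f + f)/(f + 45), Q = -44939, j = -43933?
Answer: -37514234445/36337335764 ≈ -1.0324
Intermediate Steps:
A(f) = 2*f/(45 + f) (A(f) = (2*f)/(45 + f) = 2*f/(45 + f))
A(-140)/j + Q/43532 = (2*(-140)/(45 - 140))/(-43933) - 44939/43532 = (2*(-140)/(-95))*(-1/43933) - 44939*1/43532 = (2*(-140)*(-1/95))*(-1/43933) - 44939/43532 = (56/19)*(-1/43933) - 44939/43532 = -56/834727 - 44939/43532 = -37514234445/36337335764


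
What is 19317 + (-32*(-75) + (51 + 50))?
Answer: 21818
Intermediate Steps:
19317 + (-32*(-75) + (51 + 50)) = 19317 + (2400 + 101) = 19317 + 2501 = 21818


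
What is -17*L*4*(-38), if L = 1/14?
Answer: 1292/7 ≈ 184.57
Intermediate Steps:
L = 1/14 (L = 1*(1/14) = 1/14 ≈ 0.071429)
-17*L*4*(-38) = -17*4/14*(-38) = -17*2/7*(-38) = -34/7*(-38) = 1292/7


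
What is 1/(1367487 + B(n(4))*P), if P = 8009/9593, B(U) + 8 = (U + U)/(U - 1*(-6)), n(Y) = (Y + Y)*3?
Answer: 47965/65591257667 ≈ 7.3127e-7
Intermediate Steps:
n(Y) = 6*Y (n(Y) = (2*Y)*3 = 6*Y)
B(U) = -8 + 2*U/(6 + U) (B(U) = -8 + (U + U)/(U - 1*(-6)) = -8 + (2*U)/(U + 6) = -8 + (2*U)/(6 + U) = -8 + 2*U/(6 + U))
P = 8009/9593 (P = 8009*(1/9593) = 8009/9593 ≈ 0.83488)
1/(1367487 + B(n(4))*P) = 1/(1367487 + (6*(-8 - 6*4)/(6 + 6*4))*(8009/9593)) = 1/(1367487 + (6*(-8 - 1*24)/(6 + 24))*(8009/9593)) = 1/(1367487 + (6*(-8 - 24)/30)*(8009/9593)) = 1/(1367487 + (6*(1/30)*(-32))*(8009/9593)) = 1/(1367487 - 32/5*8009/9593) = 1/(1367487 - 256288/47965) = 1/(65591257667/47965) = 47965/65591257667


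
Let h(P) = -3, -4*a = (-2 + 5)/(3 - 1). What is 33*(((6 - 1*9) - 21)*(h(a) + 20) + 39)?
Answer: -12177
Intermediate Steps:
a = -3/8 (a = -(-2 + 5)/(4*(3 - 1)) = -3/(4*2) = -¼*3/2 = -3/8 ≈ -0.37500)
33*(((6 - 1*9) - 21)*(h(a) + 20) + 39) = 33*(((6 - 1*9) - 21)*(-3 + 20) + 39) = 33*(((6 - 9) - 21)*17 + 39) = 33*((-3 - 21)*17 + 39) = 33*(-24*17 + 39) = 33*(-408 + 39) = 33*(-369) = -12177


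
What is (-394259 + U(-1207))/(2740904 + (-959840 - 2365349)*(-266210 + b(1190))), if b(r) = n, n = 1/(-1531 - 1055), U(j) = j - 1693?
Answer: -1027053174/2289130577005273 ≈ -4.4867e-7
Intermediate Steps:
U(j) = -1693 + j
n = -1/2586 (n = 1/(-2586) = -1/2586 ≈ -0.00038670)
b(r) = -1/2586
(-394259 + U(-1207))/(2740904 + (-959840 - 2365349)*(-266210 + b(1190))) = (-394259 + (-1693 - 1207))/(2740904 + (-959840 - 2365349)*(-266210 - 1/2586)) = (-394259 - 2900)/(2740904 - 3325189*(-688419061/2586)) = -397159/(2740904 + 2289123489027529/2586) = -397159/2289130577005273/2586 = -397159*2586/2289130577005273 = -1027053174/2289130577005273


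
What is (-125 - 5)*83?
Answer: -10790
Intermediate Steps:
(-125 - 5)*83 = -130*83 = -10790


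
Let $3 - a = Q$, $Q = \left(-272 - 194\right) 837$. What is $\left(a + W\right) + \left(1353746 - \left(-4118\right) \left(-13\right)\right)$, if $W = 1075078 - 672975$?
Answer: $2092360$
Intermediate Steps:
$Q = -390042$ ($Q = \left(-466\right) 837 = -390042$)
$W = 402103$ ($W = 1075078 - 672975 = 402103$)
$a = 390045$ ($a = 3 - -390042 = 3 + 390042 = 390045$)
$\left(a + W\right) + \left(1353746 - \left(-4118\right) \left(-13\right)\right) = \left(390045 + 402103\right) + \left(1353746 - \left(-4118\right) \left(-13\right)\right) = 792148 + \left(1353746 - 53534\right) = 792148 + 1300212 = 2092360$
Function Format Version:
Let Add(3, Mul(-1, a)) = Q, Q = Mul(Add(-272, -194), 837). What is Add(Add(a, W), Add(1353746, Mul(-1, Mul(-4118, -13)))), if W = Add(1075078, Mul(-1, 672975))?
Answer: 2092360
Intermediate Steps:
Q = -390042 (Q = Mul(-466, 837) = -390042)
W = 402103 (W = Add(1075078, -672975) = 402103)
a = 390045 (a = Add(3, Mul(-1, -390042)) = Add(3, 390042) = 390045)
Add(Add(a, W), Add(1353746, Mul(-1, Mul(-4118, -13)))) = Add(Add(390045, 402103), Add(1353746, Mul(-1, Mul(-4118, -13)))) = Add(792148, Add(1353746, Mul(-1, 53534))) = Add(792148, Add(1353746, -53534)) = Add(792148, 1300212) = 2092360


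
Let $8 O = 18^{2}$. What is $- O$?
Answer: $- \frac{81}{2} \approx -40.5$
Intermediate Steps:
$O = \frac{81}{2}$ ($O = \frac{18^{2}}{8} = \frac{1}{8} \cdot 324 = \frac{81}{2} \approx 40.5$)
$- O = \left(-1\right) \frac{81}{2} = - \frac{81}{2}$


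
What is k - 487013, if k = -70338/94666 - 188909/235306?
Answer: -5424240851038085/11137738898 ≈ -4.8701e+5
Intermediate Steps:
k = -17217106411/11137738898 (k = -70338*1/94666 - 188909*1/235306 = -35169/47333 - 188909/235306 = -17217106411/11137738898 ≈ -1.5458)
k - 487013 = -17217106411/11137738898 - 487013 = -5424240851038085/11137738898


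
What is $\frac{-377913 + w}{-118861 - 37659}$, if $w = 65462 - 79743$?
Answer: $\frac{196097}{78260} \approx 2.5057$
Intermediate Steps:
$w = -14281$ ($w = 65462 - 79743 = -14281$)
$\frac{-377913 + w}{-118861 - 37659} = \frac{-377913 - 14281}{-118861 - 37659} = - \frac{392194}{-156520} = \left(-392194\right) \left(- \frac{1}{156520}\right) = \frac{196097}{78260}$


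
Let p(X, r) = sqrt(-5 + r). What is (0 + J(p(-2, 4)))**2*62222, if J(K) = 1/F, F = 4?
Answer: 31111/8 ≈ 3888.9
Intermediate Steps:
J(K) = 1/4
(0 + J(p(-2, 4)))**2*62222 = (0 + 1/4)**2*62222 = (1/4)**2*62222 = (1/16)*62222 = 31111/8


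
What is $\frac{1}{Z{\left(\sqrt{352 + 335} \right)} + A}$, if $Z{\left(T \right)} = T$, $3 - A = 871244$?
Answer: $- \frac{871241}{759060879394} - \frac{\sqrt{687}}{759060879394} \approx -1.1478 \cdot 10^{-6}$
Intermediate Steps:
$A = -871241$ ($A = 3 - 871244 = -871241$)
$\frac{1}{Z{\left(\sqrt{352 + 335} \right)} + A} = \frac{1}{\sqrt{352 + 335} - 871241} = \frac{1}{\sqrt{687} - 871241} = \frac{1}{-871241 + \sqrt{687}}$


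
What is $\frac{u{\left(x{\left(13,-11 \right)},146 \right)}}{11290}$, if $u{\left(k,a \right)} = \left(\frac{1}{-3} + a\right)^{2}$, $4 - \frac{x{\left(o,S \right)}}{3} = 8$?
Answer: $\frac{190969}{101610} \approx 1.8794$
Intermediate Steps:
$x{\left(o,S \right)} = -12$ ($x{\left(o,S \right)} = 12 - 24 = -12$)
$u{\left(k,a \right)} = \left(- \frac{1}{3} + a\right)^{2}$
$\frac{u{\left(x{\left(13,-11 \right)},146 \right)}}{11290} = \frac{\frac{1}{9} \left(-1 + 3 \cdot 146\right)^{2}}{11290} = \frac{\left(-1 + 438\right)^{2}}{9} \cdot \frac{1}{11290} = \frac{437^{2}}{9} \cdot \frac{1}{11290} = \frac{1}{9} \cdot 190969 \cdot \frac{1}{11290} = \frac{190969}{9} \cdot \frac{1}{11290} = \frac{190969}{101610}$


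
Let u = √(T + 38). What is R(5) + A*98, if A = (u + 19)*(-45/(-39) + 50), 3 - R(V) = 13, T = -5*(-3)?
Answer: 1238100/13 + 65170*√53/13 ≈ 1.3173e+5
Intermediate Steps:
T = 15
R(V) = -10 (R(V) = 3 - 1*13 = 3 - 13 = -10)
u = √53 (u = √(15 + 38) = √53 ≈ 7.2801)
A = 12635/13 + 665*√53/13 (A = (√53 + 19)*(-45/(-39) + 50) = (19 + √53)*(-45*(-1/39) + 50) = (19 + √53)*(15/13 + 50) = (19 + √53)*(665/13) = 12635/13 + 665*√53/13 ≈ 1344.3)
R(5) + A*98 = -10 + (12635/13 + 665*√53/13)*98 = -10 + (1238230/13 + 65170*√53/13) = 1238100/13 + 65170*√53/13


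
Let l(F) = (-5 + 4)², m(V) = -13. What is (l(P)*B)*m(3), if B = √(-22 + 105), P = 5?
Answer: -13*√83 ≈ -118.44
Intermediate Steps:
l(F) = 1 (l(F) = (-1)² = 1)
B = √83 ≈ 9.1104
(l(P)*B)*m(3) = (1*√83)*(-13) = √83*(-13) = -13*√83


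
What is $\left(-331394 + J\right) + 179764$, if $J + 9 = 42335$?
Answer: $-109304$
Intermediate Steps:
$J = 42326$ ($J = -9 + 42335 = 42326$)
$\left(-331394 + J\right) + 179764 = \left(-331394 + 42326\right) + 179764 = -289068 + 179764 = -109304$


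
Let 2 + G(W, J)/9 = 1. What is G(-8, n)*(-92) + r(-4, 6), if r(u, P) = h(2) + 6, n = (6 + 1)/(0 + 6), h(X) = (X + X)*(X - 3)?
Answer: 830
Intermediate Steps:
h(X) = 2*X*(-3 + X) (h(X) = (2*X)*(-3 + X) = 2*X*(-3 + X))
n = 7/6 ≈ 1.1667
G(W, J) = -9 (G(W, J) = -18 + 9*1 = -18 + 9 = -9)
r(u, P) = 2 (r(u, P) = 2*2*(-3 + 2) + 6 = 2*2*(-1) + 6 = -4 + 6 = 2)
G(-8, n)*(-92) + r(-4, 6) = -9*(-92) + 2 = 828 + 2 = 830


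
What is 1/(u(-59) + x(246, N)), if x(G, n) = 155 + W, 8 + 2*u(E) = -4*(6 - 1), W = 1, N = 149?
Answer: 1/142 ≈ 0.0070423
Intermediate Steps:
u(E) = -14 (u(E) = -4 + (-4*(6 - 1))/2 = -4 + (-4*5)/2 = -4 + (1/2)*(-20) = -4 - 10 = -14)
x(G, n) = 156 (x(G, n) = 155 + 1 = 156)
1/(u(-59) + x(246, N)) = 1/(-14 + 156) = 1/142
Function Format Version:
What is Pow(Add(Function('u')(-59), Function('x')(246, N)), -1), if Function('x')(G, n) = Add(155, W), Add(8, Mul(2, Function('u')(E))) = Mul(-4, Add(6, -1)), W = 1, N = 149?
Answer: Rational(1, 142) ≈ 0.0070423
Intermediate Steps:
Function('u')(E) = -14 (Function('u')(E) = Add(-4, Mul(Rational(1, 2), Mul(-4, Add(6, -1)))) = Add(-4, Mul(Rational(1, 2), Mul(-4, 5))) = Add(-4, Mul(Rational(1, 2), -20)) = Add(-4, -10) = -14)
Function('x')(G, n) = 156 (Function('x')(G, n) = Add(155, 1) = 156)
Pow(Add(Function('u')(-59), Function('x')(246, N)), -1) = Pow(Add(-14, 156), -1) = Pow(142, -1) = Rational(1, 142)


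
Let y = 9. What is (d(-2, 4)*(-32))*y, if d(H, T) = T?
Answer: -1152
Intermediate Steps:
(d(-2, 4)*(-32))*y = (4*(-32))*9 = -128*9 = -1152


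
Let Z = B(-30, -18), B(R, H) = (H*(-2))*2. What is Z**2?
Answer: 5184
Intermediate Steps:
B(R, H) = -4*H (B(R, H) = -2*H*2 = -4*H)
Z = 72 (Z = -4*(-18) = 72)
Z**2 = 72**2 = 5184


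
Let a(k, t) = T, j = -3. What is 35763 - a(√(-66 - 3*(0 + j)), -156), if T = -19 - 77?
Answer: 35859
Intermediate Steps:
T = -96
a(k, t) = -96
35763 - a(√(-66 - 3*(0 + j)), -156) = 35763 - 1*(-96) = 35763 + 96 = 35859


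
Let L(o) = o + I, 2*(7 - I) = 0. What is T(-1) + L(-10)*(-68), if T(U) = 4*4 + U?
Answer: 219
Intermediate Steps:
I = 7 (I = 7 - ½*0 = 7 + 0 = 7)
L(o) = 7 + o (L(o) = o + 7 = 7 + o)
T(U) = 16 + U
T(-1) + L(-10)*(-68) = (16 - 1) + (7 - 10)*(-68) = 15 - 3*(-68) = 15 + 204 = 219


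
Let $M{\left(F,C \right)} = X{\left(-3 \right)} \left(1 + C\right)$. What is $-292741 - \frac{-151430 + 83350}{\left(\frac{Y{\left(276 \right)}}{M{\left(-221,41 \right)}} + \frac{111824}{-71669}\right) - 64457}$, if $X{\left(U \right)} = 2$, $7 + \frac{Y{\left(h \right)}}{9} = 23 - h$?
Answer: $- \frac{4735357342403977}{16175869677} \approx -2.9274 \cdot 10^{5}$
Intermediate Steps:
$Y{\left(h \right)} = 144 - 9 h$ ($Y{\left(h \right)} = -63 + 9 \left(23 - h\right) = -63 - \left(-207 + 9 h\right) = 144 - 9 h$)
$M{\left(F,C \right)} = 2 + 2 C$ ($M{\left(F,C \right)} = 2 \left(1 + C\right) = 2 + 2 C$)
$-292741 - \frac{-151430 + 83350}{\left(\frac{Y{\left(276 \right)}}{M{\left(-221,41 \right)}} + \frac{111824}{-71669}\right) - 64457} = -292741 - \frac{-151430 + 83350}{\left(\frac{144 - 2484}{2 + 2 \cdot 41} + \frac{111824}{-71669}\right) - 64457} = -292741 - - \frac{68080}{\left(\frac{144 - 2484}{2 + 82} + 111824 \left(- \frac{1}{71669}\right)\right) - 64457} = -292741 - - \frac{68080}{\left(- \frac{2340}{84} - \frac{111824}{71669}\right) - 64457} = -292741 - - \frac{68080}{\left(\left(-2340\right) \frac{1}{84} - \frac{111824}{71669}\right) - 64457} = -292741 - - \frac{68080}{\left(- \frac{195}{7} - \frac{111824}{71669}\right) - 64457} = -292741 - - \frac{68080}{- \frac{14758223}{501683} - 64457} = -292741 - - \frac{68080}{- \frac{32351739354}{501683}} = -292741 - \left(-68080\right) \left(- \frac{501683}{32351739354}\right) = -292741 - \frac{17077289320}{16175869677} = - \frac{4735357342403977}{16175869677}$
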